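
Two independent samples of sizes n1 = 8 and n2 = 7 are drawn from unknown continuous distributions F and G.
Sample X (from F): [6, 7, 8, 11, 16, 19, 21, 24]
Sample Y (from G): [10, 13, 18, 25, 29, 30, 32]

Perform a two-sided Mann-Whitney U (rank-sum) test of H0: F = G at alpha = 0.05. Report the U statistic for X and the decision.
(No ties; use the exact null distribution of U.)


Step 1: Combine and sort all 15 observations; assign midranks.
sorted (value, group): (6,X), (7,X), (8,X), (10,Y), (11,X), (13,Y), (16,X), (18,Y), (19,X), (21,X), (24,X), (25,Y), (29,Y), (30,Y), (32,Y)
ranks: 6->1, 7->2, 8->3, 10->4, 11->5, 13->6, 16->7, 18->8, 19->9, 21->10, 24->11, 25->12, 29->13, 30->14, 32->15
Step 2: Rank sum for X: R1 = 1 + 2 + 3 + 5 + 7 + 9 + 10 + 11 = 48.
Step 3: U_X = R1 - n1(n1+1)/2 = 48 - 8*9/2 = 48 - 36 = 12.
       U_Y = n1*n2 - U_X = 56 - 12 = 44.
Step 4: No ties, so the exact null distribution of U (based on enumerating the C(15,8) = 6435 equally likely rank assignments) gives the two-sided p-value.
Step 5: p-value = 0.072106; compare to alpha = 0.05. fail to reject H0.

U_X = 12, p = 0.072106, fail to reject H0 at alpha = 0.05.


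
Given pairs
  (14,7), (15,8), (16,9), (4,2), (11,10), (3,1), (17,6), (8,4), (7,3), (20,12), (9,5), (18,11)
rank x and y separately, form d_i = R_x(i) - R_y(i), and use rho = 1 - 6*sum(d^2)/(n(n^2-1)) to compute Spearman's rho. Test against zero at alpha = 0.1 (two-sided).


Step 1: Rank x and y separately (midranks; no ties here).
rank(x): 14->7, 15->8, 16->9, 4->2, 11->6, 3->1, 17->10, 8->4, 7->3, 20->12, 9->5, 18->11
rank(y): 7->7, 8->8, 9->9, 2->2, 10->10, 1->1, 6->6, 4->4, 3->3, 12->12, 5->5, 11->11
Step 2: d_i = R_x(i) - R_y(i); compute d_i^2.
  (7-7)^2=0, (8-8)^2=0, (9-9)^2=0, (2-2)^2=0, (6-10)^2=16, (1-1)^2=0, (10-6)^2=16, (4-4)^2=0, (3-3)^2=0, (12-12)^2=0, (5-5)^2=0, (11-11)^2=0
sum(d^2) = 32.
Step 3: rho = 1 - 6*32 / (12*(12^2 - 1)) = 1 - 192/1716 = 0.888112.
Step 4: Under H0, t = rho * sqrt((n-2)/(1-rho^2)) = 6.1103 ~ t(10).
Step 5: Two-sided p-value from the t-distribution with 10 df = 0.000114.
Step 6: alpha = 0.1. reject H0.

rho = 0.8881, p = 0.000114, reject H0 at alpha = 0.1.


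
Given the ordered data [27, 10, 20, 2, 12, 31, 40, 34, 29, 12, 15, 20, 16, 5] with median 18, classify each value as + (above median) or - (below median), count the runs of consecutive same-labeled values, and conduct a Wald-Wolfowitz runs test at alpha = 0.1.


Step 1: Compute median = 18; label A = above, B = below.
Labels in order: ABABBAAAABBABB  (n_A = 7, n_B = 7)
Step 2: Count runs R = 8.
Step 3: Under H0 (random ordering), E[R] = 2*n_A*n_B/(n_A+n_B) + 1 = 2*7*7/14 + 1 = 8.0000.
        Var[R] = 2*n_A*n_B*(2*n_A*n_B - n_A - n_B) / ((n_A+n_B)^2 * (n_A+n_B-1)) = 8232/2548 = 3.2308.
        SD[R] = 1.7974.
Step 4: R = E[R], so z = 0 with no continuity correction.
Step 5: Two-sided p-value via normal approximation = 2*(1 - Phi(|z|)) = 1.000000.
Step 6: alpha = 0.1. fail to reject H0.

R = 8, z = 0.0000, p = 1.000000, fail to reject H0.


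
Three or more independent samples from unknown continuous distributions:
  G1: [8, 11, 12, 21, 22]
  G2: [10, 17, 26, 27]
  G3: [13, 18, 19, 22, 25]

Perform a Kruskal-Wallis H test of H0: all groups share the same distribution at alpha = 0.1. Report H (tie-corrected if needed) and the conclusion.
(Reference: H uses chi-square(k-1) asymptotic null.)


Step 1: Combine all N = 14 observations and assign midranks.
sorted (value, group, rank): (8,G1,1), (10,G2,2), (11,G1,3), (12,G1,4), (13,G3,5), (17,G2,6), (18,G3,7), (19,G3,8), (21,G1,9), (22,G1,10.5), (22,G3,10.5), (25,G3,12), (26,G2,13), (27,G2,14)
Step 2: Sum ranks within each group.
R_1 = 27.5 (n_1 = 5)
R_2 = 35 (n_2 = 4)
R_3 = 42.5 (n_3 = 5)
Step 3: H = 12/(N(N+1)) * sum(R_i^2/n_i) - 3(N+1)
     = 12/(14*15) * (27.5^2/5 + 35^2/4 + 42.5^2/5) - 3*15
     = 0.057143 * 818.75 - 45
     = 1.785714.
Step 4: Ties present; correction factor C = 1 - 6/(14^3 - 14) = 0.997802. Corrected H = 1.785714 / 0.997802 = 1.789648.
Step 5: Under H0, H ~ chi^2(2); p-value = 0.408680.
Step 6: alpha = 0.1. fail to reject H0.

H = 1.7896, df = 2, p = 0.408680, fail to reject H0.


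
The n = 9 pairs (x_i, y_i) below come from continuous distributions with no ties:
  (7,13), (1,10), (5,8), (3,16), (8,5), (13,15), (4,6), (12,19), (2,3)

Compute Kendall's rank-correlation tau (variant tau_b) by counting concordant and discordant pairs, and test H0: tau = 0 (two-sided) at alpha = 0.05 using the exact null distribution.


Step 1: Enumerate the 36 unordered pairs (i,j) with i<j and classify each by sign(x_j-x_i) * sign(y_j-y_i).
  (1,2):dx=-6,dy=-3->C; (1,3):dx=-2,dy=-5->C; (1,4):dx=-4,dy=+3->D; (1,5):dx=+1,dy=-8->D
  (1,6):dx=+6,dy=+2->C; (1,7):dx=-3,dy=-7->C; (1,8):dx=+5,dy=+6->C; (1,9):dx=-5,dy=-10->C
  (2,3):dx=+4,dy=-2->D; (2,4):dx=+2,dy=+6->C; (2,5):dx=+7,dy=-5->D; (2,6):dx=+12,dy=+5->C
  (2,7):dx=+3,dy=-4->D; (2,8):dx=+11,dy=+9->C; (2,9):dx=+1,dy=-7->D; (3,4):dx=-2,dy=+8->D
  (3,5):dx=+3,dy=-3->D; (3,6):dx=+8,dy=+7->C; (3,7):dx=-1,dy=-2->C; (3,8):dx=+7,dy=+11->C
  (3,9):dx=-3,dy=-5->C; (4,5):dx=+5,dy=-11->D; (4,6):dx=+10,dy=-1->D; (4,7):dx=+1,dy=-10->D
  (4,8):dx=+9,dy=+3->C; (4,9):dx=-1,dy=-13->C; (5,6):dx=+5,dy=+10->C; (5,7):dx=-4,dy=+1->D
  (5,8):dx=+4,dy=+14->C; (5,9):dx=-6,dy=-2->C; (6,7):dx=-9,dy=-9->C; (6,8):dx=-1,dy=+4->D
  (6,9):dx=-11,dy=-12->C; (7,8):dx=+8,dy=+13->C; (7,9):dx=-2,dy=-3->C; (8,9):dx=-10,dy=-16->C
Step 2: C = 23, D = 13, total pairs = 36.
Step 3: tau = (C - D)/(n(n-1)/2) = (23 - 13)/36 = 0.277778.
Step 4: Exact two-sided p-value (enumerate n! = 362880 permutations of y under H0): p = 0.358488.
Step 5: alpha = 0.05. fail to reject H0.

tau_b = 0.2778 (C=23, D=13), p = 0.358488, fail to reject H0.


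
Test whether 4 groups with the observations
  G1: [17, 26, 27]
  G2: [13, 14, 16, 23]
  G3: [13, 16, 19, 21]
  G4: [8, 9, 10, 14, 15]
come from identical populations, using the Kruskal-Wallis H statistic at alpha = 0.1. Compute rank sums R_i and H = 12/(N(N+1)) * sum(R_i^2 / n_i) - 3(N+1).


Step 1: Combine all N = 16 observations and assign midranks.
sorted (value, group, rank): (8,G4,1), (9,G4,2), (10,G4,3), (13,G2,4.5), (13,G3,4.5), (14,G2,6.5), (14,G4,6.5), (15,G4,8), (16,G2,9.5), (16,G3,9.5), (17,G1,11), (19,G3,12), (21,G3,13), (23,G2,14), (26,G1,15), (27,G1,16)
Step 2: Sum ranks within each group.
R_1 = 42 (n_1 = 3)
R_2 = 34.5 (n_2 = 4)
R_3 = 39 (n_3 = 4)
R_4 = 20.5 (n_4 = 5)
Step 3: H = 12/(N(N+1)) * sum(R_i^2/n_i) - 3(N+1)
     = 12/(16*17) * (42^2/3 + 34.5^2/4 + 39^2/4 + 20.5^2/5) - 3*17
     = 0.044118 * 1349.86 - 51
     = 8.552757.
Step 4: Ties present; correction factor C = 1 - 18/(16^3 - 16) = 0.995588. Corrected H = 8.552757 / 0.995588 = 8.590657.
Step 5: Under H0, H ~ chi^2(3); p-value = 0.035259.
Step 6: alpha = 0.1. reject H0.

H = 8.5907, df = 3, p = 0.035259, reject H0.


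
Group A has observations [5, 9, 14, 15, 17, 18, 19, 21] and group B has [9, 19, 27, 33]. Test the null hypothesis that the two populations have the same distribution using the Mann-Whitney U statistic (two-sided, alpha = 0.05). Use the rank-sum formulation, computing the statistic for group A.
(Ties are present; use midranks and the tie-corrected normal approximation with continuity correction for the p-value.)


Step 1: Combine and sort all 12 observations; assign midranks.
sorted (value, group): (5,X), (9,X), (9,Y), (14,X), (15,X), (17,X), (18,X), (19,X), (19,Y), (21,X), (27,Y), (33,Y)
ranks: 5->1, 9->2.5, 9->2.5, 14->4, 15->5, 17->6, 18->7, 19->8.5, 19->8.5, 21->10, 27->11, 33->12
Step 2: Rank sum for X: R1 = 1 + 2.5 + 4 + 5 + 6 + 7 + 8.5 + 10 = 44.
Step 3: U_X = R1 - n1(n1+1)/2 = 44 - 8*9/2 = 44 - 36 = 8.
       U_Y = n1*n2 - U_X = 32 - 8 = 24.
Step 4: Ties are present, so use the tie-corrected normal approximation (with continuity correction) for the p-value.
Step 5: p-value = 0.201148; compare to alpha = 0.05. fail to reject H0.

U_X = 8, p = 0.201148, fail to reject H0 at alpha = 0.05.


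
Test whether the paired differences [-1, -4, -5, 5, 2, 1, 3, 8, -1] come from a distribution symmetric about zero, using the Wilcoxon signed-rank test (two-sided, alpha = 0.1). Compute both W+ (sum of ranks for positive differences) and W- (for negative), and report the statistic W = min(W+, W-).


Step 1: Drop any zero differences (none here) and take |d_i|.
|d| = [1, 4, 5, 5, 2, 1, 3, 8, 1]
Step 2: Midrank |d_i| (ties get averaged ranks).
ranks: |1|->2, |4|->6, |5|->7.5, |5|->7.5, |2|->4, |1|->2, |3|->5, |8|->9, |1|->2
Step 3: Attach original signs; sum ranks with positive sign and with negative sign.
W+ = 7.5 + 4 + 2 + 5 + 9 = 27.5
W- = 2 + 6 + 7.5 + 2 = 17.5
(Check: W+ + W- = 45 should equal n(n+1)/2 = 45.)
Step 4: Test statistic W = min(W+, W-) = 17.5.
Step 5: Ties in |d|, so use the tie-corrected normal approximation.
        E[W] = n(n+1)/4 = 9*10/4 = 22.5.
        Tie groups: |d|=1 (t=3), |d|=5 (t=2); sum(t^3 - t) = 30.
        Var[W] = n(n+1)(2n+1)/24 - sum(t^3-t)/48 = 1710/24 - 30/48 = 70.625.
        z = (W - E[W]) / sqrt(Var[W]) = (17.5 - 22.5) / 8.4039 = -0.5950.
        Two-sided p = 2*Phi(z) = 0.551867.
Step 6: alpha = 0.1. fail to reject H0.

W+ = 27.5, W- = 17.5, W = min = 17.5, p = 0.551867, fail to reject H0.


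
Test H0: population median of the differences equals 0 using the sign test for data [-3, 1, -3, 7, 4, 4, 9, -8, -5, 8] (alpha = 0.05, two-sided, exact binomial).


Step 1: Discard zero differences. Original n = 10; n_eff = number of nonzero differences = 10.
Nonzero differences (with sign): -3, +1, -3, +7, +4, +4, +9, -8, -5, +8
Step 2: Count signs: positive = 6, negative = 4.
Step 3: Under H0: P(positive) = 0.5, so the number of positives S ~ Bin(10, 0.5).
Step 4: Two-sided exact p-value = sum of Bin(10,0.5) probabilities at or below the observed probability = 0.753906.
Step 5: alpha = 0.05. fail to reject H0.

n_eff = 10, pos = 6, neg = 4, p = 0.753906, fail to reject H0.


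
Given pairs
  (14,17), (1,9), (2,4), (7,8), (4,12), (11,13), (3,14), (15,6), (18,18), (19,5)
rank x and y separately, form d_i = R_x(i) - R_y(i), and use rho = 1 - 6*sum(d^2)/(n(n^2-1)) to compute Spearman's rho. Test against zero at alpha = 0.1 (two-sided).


Step 1: Rank x and y separately (midranks; no ties here).
rank(x): 14->7, 1->1, 2->2, 7->5, 4->4, 11->6, 3->3, 15->8, 18->9, 19->10
rank(y): 17->9, 9->5, 4->1, 8->4, 12->6, 13->7, 14->8, 6->3, 18->10, 5->2
Step 2: d_i = R_x(i) - R_y(i); compute d_i^2.
  (7-9)^2=4, (1-5)^2=16, (2-1)^2=1, (5-4)^2=1, (4-6)^2=4, (6-7)^2=1, (3-8)^2=25, (8-3)^2=25, (9-10)^2=1, (10-2)^2=64
sum(d^2) = 142.
Step 3: rho = 1 - 6*142 / (10*(10^2 - 1)) = 1 - 852/990 = 0.139394.
Step 4: Under H0, t = rho * sqrt((n-2)/(1-rho^2)) = 0.3982 ~ t(8).
Step 5: Two-sided p-value from the t-distribution with 8 df = 0.700932.
Step 6: alpha = 0.1. fail to reject H0.

rho = 0.1394, p = 0.700932, fail to reject H0 at alpha = 0.1.


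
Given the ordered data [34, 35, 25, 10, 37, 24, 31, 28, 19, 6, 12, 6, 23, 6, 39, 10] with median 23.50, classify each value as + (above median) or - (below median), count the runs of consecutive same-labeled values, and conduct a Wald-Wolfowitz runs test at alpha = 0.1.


Step 1: Compute median = 23.50; label A = above, B = below.
Labels in order: AAABAAAABBBBBBAB  (n_A = 8, n_B = 8)
Step 2: Count runs R = 6.
Step 3: Under H0 (random ordering), E[R] = 2*n_A*n_B/(n_A+n_B) + 1 = 2*8*8/16 + 1 = 9.0000.
        Var[R] = 2*n_A*n_B*(2*n_A*n_B - n_A - n_B) / ((n_A+n_B)^2 * (n_A+n_B-1)) = 14336/3840 = 3.7333.
        SD[R] = 1.9322.
Step 4: Continuity-corrected z = (R + 0.5 - E[R]) / SD[R] = (6 + 0.5 - 9.0000) / 1.9322 = -1.2939.
Step 5: Two-sided p-value via normal approximation = 2*(1 - Phi(|z|)) = 0.195709.
Step 6: alpha = 0.1. fail to reject H0.

R = 6, z = -1.2939, p = 0.195709, fail to reject H0.


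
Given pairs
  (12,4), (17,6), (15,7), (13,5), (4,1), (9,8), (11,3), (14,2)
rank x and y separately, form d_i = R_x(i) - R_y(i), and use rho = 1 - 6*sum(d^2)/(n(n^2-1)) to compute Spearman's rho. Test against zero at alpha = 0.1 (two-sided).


Step 1: Rank x and y separately (midranks; no ties here).
rank(x): 12->4, 17->8, 15->7, 13->5, 4->1, 9->2, 11->3, 14->6
rank(y): 4->4, 6->6, 7->7, 5->5, 1->1, 8->8, 3->3, 2->2
Step 2: d_i = R_x(i) - R_y(i); compute d_i^2.
  (4-4)^2=0, (8-6)^2=4, (7-7)^2=0, (5-5)^2=0, (1-1)^2=0, (2-8)^2=36, (3-3)^2=0, (6-2)^2=16
sum(d^2) = 56.
Step 3: rho = 1 - 6*56 / (8*(8^2 - 1)) = 1 - 336/504 = 0.333333.
Step 4: Under H0, t = rho * sqrt((n-2)/(1-rho^2)) = 0.8660 ~ t(6).
Step 5: Two-sided p-value from the t-distribution with 6 df = 0.419753.
Step 6: alpha = 0.1. fail to reject H0.

rho = 0.3333, p = 0.419753, fail to reject H0 at alpha = 0.1.


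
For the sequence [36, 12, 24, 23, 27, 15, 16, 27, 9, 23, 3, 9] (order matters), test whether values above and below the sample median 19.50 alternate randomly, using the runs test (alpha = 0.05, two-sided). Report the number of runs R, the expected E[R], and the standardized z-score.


Step 1: Compute median = 19.50; label A = above, B = below.
Labels in order: ABAAABBABABB  (n_A = 6, n_B = 6)
Step 2: Count runs R = 8.
Step 3: Under H0 (random ordering), E[R] = 2*n_A*n_B/(n_A+n_B) + 1 = 2*6*6/12 + 1 = 7.0000.
        Var[R] = 2*n_A*n_B*(2*n_A*n_B - n_A - n_B) / ((n_A+n_B)^2 * (n_A+n_B-1)) = 4320/1584 = 2.7273.
        SD[R] = 1.6514.
Step 4: Continuity-corrected z = (R - 0.5 - E[R]) / SD[R] = (8 - 0.5 - 7.0000) / 1.6514 = 0.3028.
Step 5: Two-sided p-value via normal approximation = 2*(1 - Phi(|z|)) = 0.762069.
Step 6: alpha = 0.05. fail to reject H0.

R = 8, z = 0.3028, p = 0.762069, fail to reject H0.


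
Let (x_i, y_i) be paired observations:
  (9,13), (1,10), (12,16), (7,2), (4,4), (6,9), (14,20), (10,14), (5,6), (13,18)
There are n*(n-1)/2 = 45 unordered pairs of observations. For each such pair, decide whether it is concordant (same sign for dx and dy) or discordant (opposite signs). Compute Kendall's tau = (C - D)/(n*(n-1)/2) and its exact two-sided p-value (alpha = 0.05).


Step 1: Enumerate the 45 unordered pairs (i,j) with i<j and classify each by sign(x_j-x_i) * sign(y_j-y_i).
  (1,2):dx=-8,dy=-3->C; (1,3):dx=+3,dy=+3->C; (1,4):dx=-2,dy=-11->C; (1,5):dx=-5,dy=-9->C
  (1,6):dx=-3,dy=-4->C; (1,7):dx=+5,dy=+7->C; (1,8):dx=+1,dy=+1->C; (1,9):dx=-4,dy=-7->C
  (1,10):dx=+4,dy=+5->C; (2,3):dx=+11,dy=+6->C; (2,4):dx=+6,dy=-8->D; (2,5):dx=+3,dy=-6->D
  (2,6):dx=+5,dy=-1->D; (2,7):dx=+13,dy=+10->C; (2,8):dx=+9,dy=+4->C; (2,9):dx=+4,dy=-4->D
  (2,10):dx=+12,dy=+8->C; (3,4):dx=-5,dy=-14->C; (3,5):dx=-8,dy=-12->C; (3,6):dx=-6,dy=-7->C
  (3,7):dx=+2,dy=+4->C; (3,8):dx=-2,dy=-2->C; (3,9):dx=-7,dy=-10->C; (3,10):dx=+1,dy=+2->C
  (4,5):dx=-3,dy=+2->D; (4,6):dx=-1,dy=+7->D; (4,7):dx=+7,dy=+18->C; (4,8):dx=+3,dy=+12->C
  (4,9):dx=-2,dy=+4->D; (4,10):dx=+6,dy=+16->C; (5,6):dx=+2,dy=+5->C; (5,7):dx=+10,dy=+16->C
  (5,8):dx=+6,dy=+10->C; (5,9):dx=+1,dy=+2->C; (5,10):dx=+9,dy=+14->C; (6,7):dx=+8,dy=+11->C
  (6,8):dx=+4,dy=+5->C; (6,9):dx=-1,dy=-3->C; (6,10):dx=+7,dy=+9->C; (7,8):dx=-4,dy=-6->C
  (7,9):dx=-9,dy=-14->C; (7,10):dx=-1,dy=-2->C; (8,9):dx=-5,dy=-8->C; (8,10):dx=+3,dy=+4->C
  (9,10):dx=+8,dy=+12->C
Step 2: C = 38, D = 7, total pairs = 45.
Step 3: tau = (C - D)/(n(n-1)/2) = (38 - 7)/45 = 0.688889.
Step 4: Exact two-sided p-value (enumerate n! = 3628800 permutations of y under H0): p = 0.004687.
Step 5: alpha = 0.05. reject H0.

tau_b = 0.6889 (C=38, D=7), p = 0.004687, reject H0.


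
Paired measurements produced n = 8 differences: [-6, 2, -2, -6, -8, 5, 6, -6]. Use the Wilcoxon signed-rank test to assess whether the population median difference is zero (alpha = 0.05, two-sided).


Step 1: Drop any zero differences (none here) and take |d_i|.
|d| = [6, 2, 2, 6, 8, 5, 6, 6]
Step 2: Midrank |d_i| (ties get averaged ranks).
ranks: |6|->5.5, |2|->1.5, |2|->1.5, |6|->5.5, |8|->8, |5|->3, |6|->5.5, |6|->5.5
Step 3: Attach original signs; sum ranks with positive sign and with negative sign.
W+ = 1.5 + 3 + 5.5 = 10
W- = 5.5 + 1.5 + 5.5 + 8 + 5.5 = 26
(Check: W+ + W- = 36 should equal n(n+1)/2 = 36.)
Step 4: Test statistic W = min(W+, W-) = 10.
Step 5: Ties in |d|, so use the tie-corrected normal approximation.
        E[W] = n(n+1)/4 = 8*9/4 = 18.
        Tie groups: |d|=2 (t=2), |d|=6 (t=4); sum(t^3 - t) = 66.
        Var[W] = n(n+1)(2n+1)/24 - sum(t^3-t)/48 = 1224/24 - 66/48 = 49.625.
        z = (W - E[W]) / sqrt(Var[W]) = (10 - 18) / 7.0445 = -1.1356.
        Two-sided p = 2*Phi(z) = 0.256108.
Step 6: alpha = 0.05. fail to reject H0.

W+ = 10, W- = 26, W = min = 10, p = 0.256108, fail to reject H0.


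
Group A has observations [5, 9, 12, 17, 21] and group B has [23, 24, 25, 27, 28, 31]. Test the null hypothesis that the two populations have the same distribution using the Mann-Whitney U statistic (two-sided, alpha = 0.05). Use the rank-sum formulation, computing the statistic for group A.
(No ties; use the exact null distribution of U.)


Step 1: Combine and sort all 11 observations; assign midranks.
sorted (value, group): (5,X), (9,X), (12,X), (17,X), (21,X), (23,Y), (24,Y), (25,Y), (27,Y), (28,Y), (31,Y)
ranks: 5->1, 9->2, 12->3, 17->4, 21->5, 23->6, 24->7, 25->8, 27->9, 28->10, 31->11
Step 2: Rank sum for X: R1 = 1 + 2 + 3 + 4 + 5 = 15.
Step 3: U_X = R1 - n1(n1+1)/2 = 15 - 5*6/2 = 15 - 15 = 0.
       U_Y = n1*n2 - U_X = 30 - 0 = 30.
Step 4: No ties, so the exact null distribution of U (based on enumerating the C(11,5) = 462 equally likely rank assignments) gives the two-sided p-value.
Step 5: p-value = 0.004329; compare to alpha = 0.05. reject H0.

U_X = 0, p = 0.004329, reject H0 at alpha = 0.05.


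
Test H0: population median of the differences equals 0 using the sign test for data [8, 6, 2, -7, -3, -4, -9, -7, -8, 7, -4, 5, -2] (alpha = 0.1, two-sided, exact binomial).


Step 1: Discard zero differences. Original n = 13; n_eff = number of nonzero differences = 13.
Nonzero differences (with sign): +8, +6, +2, -7, -3, -4, -9, -7, -8, +7, -4, +5, -2
Step 2: Count signs: positive = 5, negative = 8.
Step 3: Under H0: P(positive) = 0.5, so the number of positives S ~ Bin(13, 0.5).
Step 4: Two-sided exact p-value = sum of Bin(13,0.5) probabilities at or below the observed probability = 0.581055.
Step 5: alpha = 0.1. fail to reject H0.

n_eff = 13, pos = 5, neg = 8, p = 0.581055, fail to reject H0.


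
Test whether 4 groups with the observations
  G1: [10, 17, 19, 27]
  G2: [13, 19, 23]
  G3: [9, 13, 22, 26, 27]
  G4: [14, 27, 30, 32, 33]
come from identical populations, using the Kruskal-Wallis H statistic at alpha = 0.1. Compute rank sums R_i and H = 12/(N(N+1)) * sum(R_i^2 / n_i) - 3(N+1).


Step 1: Combine all N = 17 observations and assign midranks.
sorted (value, group, rank): (9,G3,1), (10,G1,2), (13,G2,3.5), (13,G3,3.5), (14,G4,5), (17,G1,6), (19,G1,7.5), (19,G2,7.5), (22,G3,9), (23,G2,10), (26,G3,11), (27,G1,13), (27,G3,13), (27,G4,13), (30,G4,15), (32,G4,16), (33,G4,17)
Step 2: Sum ranks within each group.
R_1 = 28.5 (n_1 = 4)
R_2 = 21 (n_2 = 3)
R_3 = 37.5 (n_3 = 5)
R_4 = 66 (n_4 = 5)
Step 3: H = 12/(N(N+1)) * sum(R_i^2/n_i) - 3(N+1)
     = 12/(17*18) * (28.5^2/4 + 21^2/3 + 37.5^2/5 + 66^2/5) - 3*18
     = 0.039216 * 1502.51 - 54
     = 4.922059.
Step 4: Ties present; correction factor C = 1 - 36/(17^3 - 17) = 0.992647. Corrected H = 4.922059 / 0.992647 = 4.958519.
Step 5: Under H0, H ~ chi^2(3); p-value = 0.174860.
Step 6: alpha = 0.1. fail to reject H0.

H = 4.9585, df = 3, p = 0.174860, fail to reject H0.


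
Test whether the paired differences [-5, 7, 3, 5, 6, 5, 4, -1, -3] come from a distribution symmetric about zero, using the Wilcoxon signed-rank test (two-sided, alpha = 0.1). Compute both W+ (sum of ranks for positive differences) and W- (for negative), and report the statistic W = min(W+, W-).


Step 1: Drop any zero differences (none here) and take |d_i|.
|d| = [5, 7, 3, 5, 6, 5, 4, 1, 3]
Step 2: Midrank |d_i| (ties get averaged ranks).
ranks: |5|->6, |7|->9, |3|->2.5, |5|->6, |6|->8, |5|->6, |4|->4, |1|->1, |3|->2.5
Step 3: Attach original signs; sum ranks with positive sign and with negative sign.
W+ = 9 + 2.5 + 6 + 8 + 6 + 4 = 35.5
W- = 6 + 1 + 2.5 = 9.5
(Check: W+ + W- = 45 should equal n(n+1)/2 = 45.)
Step 4: Test statistic W = min(W+, W-) = 9.5.
Step 5: Ties in |d|, so use the tie-corrected normal approximation.
        E[W] = n(n+1)/4 = 9*10/4 = 22.5.
        Tie groups: |d|=3 (t=2), |d|=5 (t=3); sum(t^3 - t) = 30.
        Var[W] = n(n+1)(2n+1)/24 - sum(t^3-t)/48 = 1710/24 - 30/48 = 70.625.
        z = (W - E[W]) / sqrt(Var[W]) = (9.5 - 22.5) / 8.4039 = -1.5469.
        Two-sided p = 2*Phi(z) = 0.121886.
Step 6: alpha = 0.1. fail to reject H0.

W+ = 35.5, W- = 9.5, W = min = 9.5, p = 0.121886, fail to reject H0.


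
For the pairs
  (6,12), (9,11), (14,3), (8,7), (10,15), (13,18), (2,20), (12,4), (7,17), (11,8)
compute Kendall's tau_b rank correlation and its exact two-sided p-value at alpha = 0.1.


Step 1: Enumerate the 45 unordered pairs (i,j) with i<j and classify each by sign(x_j-x_i) * sign(y_j-y_i).
  (1,2):dx=+3,dy=-1->D; (1,3):dx=+8,dy=-9->D; (1,4):dx=+2,dy=-5->D; (1,5):dx=+4,dy=+3->C
  (1,6):dx=+7,dy=+6->C; (1,7):dx=-4,dy=+8->D; (1,8):dx=+6,dy=-8->D; (1,9):dx=+1,dy=+5->C
  (1,10):dx=+5,dy=-4->D; (2,3):dx=+5,dy=-8->D; (2,4):dx=-1,dy=-4->C; (2,5):dx=+1,dy=+4->C
  (2,6):dx=+4,dy=+7->C; (2,7):dx=-7,dy=+9->D; (2,8):dx=+3,dy=-7->D; (2,9):dx=-2,dy=+6->D
  (2,10):dx=+2,dy=-3->D; (3,4):dx=-6,dy=+4->D; (3,5):dx=-4,dy=+12->D; (3,6):dx=-1,dy=+15->D
  (3,7):dx=-12,dy=+17->D; (3,8):dx=-2,dy=+1->D; (3,9):dx=-7,dy=+14->D; (3,10):dx=-3,dy=+5->D
  (4,5):dx=+2,dy=+8->C; (4,6):dx=+5,dy=+11->C; (4,7):dx=-6,dy=+13->D; (4,8):dx=+4,dy=-3->D
  (4,9):dx=-1,dy=+10->D; (4,10):dx=+3,dy=+1->C; (5,6):dx=+3,dy=+3->C; (5,7):dx=-8,dy=+5->D
  (5,8):dx=+2,dy=-11->D; (5,9):dx=-3,dy=+2->D; (5,10):dx=+1,dy=-7->D; (6,7):dx=-11,dy=+2->D
  (6,8):dx=-1,dy=-14->C; (6,9):dx=-6,dy=-1->C; (6,10):dx=-2,dy=-10->C; (7,8):dx=+10,dy=-16->D
  (7,9):dx=+5,dy=-3->D; (7,10):dx=+9,dy=-12->D; (8,9):dx=-5,dy=+13->D; (8,10):dx=-1,dy=+4->D
  (9,10):dx=+4,dy=-9->D
Step 2: C = 13, D = 32, total pairs = 45.
Step 3: tau = (C - D)/(n(n-1)/2) = (13 - 32)/45 = -0.422222.
Step 4: Exact two-sided p-value (enumerate n! = 3628800 permutations of y under H0): p = 0.108313.
Step 5: alpha = 0.1. fail to reject H0.

tau_b = -0.4222 (C=13, D=32), p = 0.108313, fail to reject H0.


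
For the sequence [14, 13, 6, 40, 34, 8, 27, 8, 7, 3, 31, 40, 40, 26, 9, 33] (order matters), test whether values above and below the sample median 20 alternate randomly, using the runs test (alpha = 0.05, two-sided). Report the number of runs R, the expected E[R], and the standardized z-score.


Step 1: Compute median = 20; label A = above, B = below.
Labels in order: BBBAABABBBAAAABA  (n_A = 8, n_B = 8)
Step 2: Count runs R = 8.
Step 3: Under H0 (random ordering), E[R] = 2*n_A*n_B/(n_A+n_B) + 1 = 2*8*8/16 + 1 = 9.0000.
        Var[R] = 2*n_A*n_B*(2*n_A*n_B - n_A - n_B) / ((n_A+n_B)^2 * (n_A+n_B-1)) = 14336/3840 = 3.7333.
        SD[R] = 1.9322.
Step 4: Continuity-corrected z = (R + 0.5 - E[R]) / SD[R] = (8 + 0.5 - 9.0000) / 1.9322 = -0.2588.
Step 5: Two-sided p-value via normal approximation = 2*(1 - Phi(|z|)) = 0.795809.
Step 6: alpha = 0.05. fail to reject H0.

R = 8, z = -0.2588, p = 0.795809, fail to reject H0.


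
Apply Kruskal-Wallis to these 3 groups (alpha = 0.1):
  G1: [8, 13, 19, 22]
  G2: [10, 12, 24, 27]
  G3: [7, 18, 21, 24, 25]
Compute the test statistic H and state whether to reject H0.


Step 1: Combine all N = 13 observations and assign midranks.
sorted (value, group, rank): (7,G3,1), (8,G1,2), (10,G2,3), (12,G2,4), (13,G1,5), (18,G3,6), (19,G1,7), (21,G3,8), (22,G1,9), (24,G2,10.5), (24,G3,10.5), (25,G3,12), (27,G2,13)
Step 2: Sum ranks within each group.
R_1 = 23 (n_1 = 4)
R_2 = 30.5 (n_2 = 4)
R_3 = 37.5 (n_3 = 5)
Step 3: H = 12/(N(N+1)) * sum(R_i^2/n_i) - 3(N+1)
     = 12/(13*14) * (23^2/4 + 30.5^2/4 + 37.5^2/5) - 3*14
     = 0.065934 * 646.062 - 42
     = 0.597527.
Step 4: Ties present; correction factor C = 1 - 6/(13^3 - 13) = 0.997253. Corrected H = 0.597527 / 0.997253 = 0.599174.
Step 5: Under H0, H ~ chi^2(2); p-value = 0.741124.
Step 6: alpha = 0.1. fail to reject H0.

H = 0.5992, df = 2, p = 0.741124, fail to reject H0.


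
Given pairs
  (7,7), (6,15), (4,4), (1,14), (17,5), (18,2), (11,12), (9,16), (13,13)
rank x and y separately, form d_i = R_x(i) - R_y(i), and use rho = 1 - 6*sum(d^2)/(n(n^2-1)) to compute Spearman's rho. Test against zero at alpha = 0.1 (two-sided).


Step 1: Rank x and y separately (midranks; no ties here).
rank(x): 7->4, 6->3, 4->2, 1->1, 17->8, 18->9, 11->6, 9->5, 13->7
rank(y): 7->4, 15->8, 4->2, 14->7, 5->3, 2->1, 12->5, 16->9, 13->6
Step 2: d_i = R_x(i) - R_y(i); compute d_i^2.
  (4-4)^2=0, (3-8)^2=25, (2-2)^2=0, (1-7)^2=36, (8-3)^2=25, (9-1)^2=64, (6-5)^2=1, (5-9)^2=16, (7-6)^2=1
sum(d^2) = 168.
Step 3: rho = 1 - 6*168 / (9*(9^2 - 1)) = 1 - 1008/720 = -0.400000.
Step 4: Under H0, t = rho * sqrt((n-2)/(1-rho^2)) = -1.1547 ~ t(7).
Step 5: Two-sided p-value from the t-distribution with 7 df = 0.286105.
Step 6: alpha = 0.1. fail to reject H0.

rho = -0.4000, p = 0.286105, fail to reject H0 at alpha = 0.1.


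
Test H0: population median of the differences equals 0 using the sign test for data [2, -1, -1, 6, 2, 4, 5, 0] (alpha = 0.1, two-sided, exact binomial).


Step 1: Discard zero differences. Original n = 8; n_eff = number of nonzero differences = 7.
Nonzero differences (with sign): +2, -1, -1, +6, +2, +4, +5
Step 2: Count signs: positive = 5, negative = 2.
Step 3: Under H0: P(positive) = 0.5, so the number of positives S ~ Bin(7, 0.5).
Step 4: Two-sided exact p-value = sum of Bin(7,0.5) probabilities at or below the observed probability = 0.453125.
Step 5: alpha = 0.1. fail to reject H0.

n_eff = 7, pos = 5, neg = 2, p = 0.453125, fail to reject H0.


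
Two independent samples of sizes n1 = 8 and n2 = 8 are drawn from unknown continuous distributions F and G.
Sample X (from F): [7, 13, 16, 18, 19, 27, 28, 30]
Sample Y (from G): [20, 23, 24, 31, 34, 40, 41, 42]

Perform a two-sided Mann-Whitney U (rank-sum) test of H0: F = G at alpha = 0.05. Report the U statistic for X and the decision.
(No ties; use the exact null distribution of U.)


Step 1: Combine and sort all 16 observations; assign midranks.
sorted (value, group): (7,X), (13,X), (16,X), (18,X), (19,X), (20,Y), (23,Y), (24,Y), (27,X), (28,X), (30,X), (31,Y), (34,Y), (40,Y), (41,Y), (42,Y)
ranks: 7->1, 13->2, 16->3, 18->4, 19->5, 20->6, 23->7, 24->8, 27->9, 28->10, 30->11, 31->12, 34->13, 40->14, 41->15, 42->16
Step 2: Rank sum for X: R1 = 1 + 2 + 3 + 4 + 5 + 9 + 10 + 11 = 45.
Step 3: U_X = R1 - n1(n1+1)/2 = 45 - 8*9/2 = 45 - 36 = 9.
       U_Y = n1*n2 - U_X = 64 - 9 = 55.
Step 4: No ties, so the exact null distribution of U (based on enumerating the C(16,8) = 12870 equally likely rank assignments) gives the two-sided p-value.
Step 5: p-value = 0.014763; compare to alpha = 0.05. reject H0.

U_X = 9, p = 0.014763, reject H0 at alpha = 0.05.


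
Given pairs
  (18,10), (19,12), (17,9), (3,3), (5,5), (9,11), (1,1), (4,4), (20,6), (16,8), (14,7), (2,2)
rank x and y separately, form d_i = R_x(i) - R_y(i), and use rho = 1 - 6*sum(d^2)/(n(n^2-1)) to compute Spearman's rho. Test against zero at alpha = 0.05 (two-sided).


Step 1: Rank x and y separately (midranks; no ties here).
rank(x): 18->10, 19->11, 17->9, 3->3, 5->5, 9->6, 1->1, 4->4, 20->12, 16->8, 14->7, 2->2
rank(y): 10->10, 12->12, 9->9, 3->3, 5->5, 11->11, 1->1, 4->4, 6->6, 8->8, 7->7, 2->2
Step 2: d_i = R_x(i) - R_y(i); compute d_i^2.
  (10-10)^2=0, (11-12)^2=1, (9-9)^2=0, (3-3)^2=0, (5-5)^2=0, (6-11)^2=25, (1-1)^2=0, (4-4)^2=0, (12-6)^2=36, (8-8)^2=0, (7-7)^2=0, (2-2)^2=0
sum(d^2) = 62.
Step 3: rho = 1 - 6*62 / (12*(12^2 - 1)) = 1 - 372/1716 = 0.783217.
Step 4: Under H0, t = rho * sqrt((n-2)/(1-rho^2)) = 3.9835 ~ t(10).
Step 5: Two-sided p-value from the t-distribution with 10 df = 0.002586.
Step 6: alpha = 0.05. reject H0.

rho = 0.7832, p = 0.002586, reject H0 at alpha = 0.05.


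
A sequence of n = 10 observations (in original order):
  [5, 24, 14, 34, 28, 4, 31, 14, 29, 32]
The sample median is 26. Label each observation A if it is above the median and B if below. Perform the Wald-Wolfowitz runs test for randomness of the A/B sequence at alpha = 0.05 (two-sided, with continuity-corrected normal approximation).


Step 1: Compute median = 26; label A = above, B = below.
Labels in order: BBBAABABAA  (n_A = 5, n_B = 5)
Step 2: Count runs R = 6.
Step 3: Under H0 (random ordering), E[R] = 2*n_A*n_B/(n_A+n_B) + 1 = 2*5*5/10 + 1 = 6.0000.
        Var[R] = 2*n_A*n_B*(2*n_A*n_B - n_A - n_B) / ((n_A+n_B)^2 * (n_A+n_B-1)) = 2000/900 = 2.2222.
        SD[R] = 1.4907.
Step 4: R = E[R], so z = 0 with no continuity correction.
Step 5: Two-sided p-value via normal approximation = 2*(1 - Phi(|z|)) = 1.000000.
Step 6: alpha = 0.05. fail to reject H0.

R = 6, z = 0.0000, p = 1.000000, fail to reject H0.


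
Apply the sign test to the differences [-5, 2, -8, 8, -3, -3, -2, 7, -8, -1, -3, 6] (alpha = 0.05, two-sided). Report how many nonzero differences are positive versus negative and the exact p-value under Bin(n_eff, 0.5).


Step 1: Discard zero differences. Original n = 12; n_eff = number of nonzero differences = 12.
Nonzero differences (with sign): -5, +2, -8, +8, -3, -3, -2, +7, -8, -1, -3, +6
Step 2: Count signs: positive = 4, negative = 8.
Step 3: Under H0: P(positive) = 0.5, so the number of positives S ~ Bin(12, 0.5).
Step 4: Two-sided exact p-value = sum of Bin(12,0.5) probabilities at or below the observed probability = 0.387695.
Step 5: alpha = 0.05. fail to reject H0.

n_eff = 12, pos = 4, neg = 8, p = 0.387695, fail to reject H0.


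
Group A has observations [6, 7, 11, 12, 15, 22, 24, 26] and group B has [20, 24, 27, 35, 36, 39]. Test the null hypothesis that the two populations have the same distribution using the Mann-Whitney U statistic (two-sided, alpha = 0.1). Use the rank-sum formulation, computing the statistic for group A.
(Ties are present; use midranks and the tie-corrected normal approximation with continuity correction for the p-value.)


Step 1: Combine and sort all 14 observations; assign midranks.
sorted (value, group): (6,X), (7,X), (11,X), (12,X), (15,X), (20,Y), (22,X), (24,X), (24,Y), (26,X), (27,Y), (35,Y), (36,Y), (39,Y)
ranks: 6->1, 7->2, 11->3, 12->4, 15->5, 20->6, 22->7, 24->8.5, 24->8.5, 26->10, 27->11, 35->12, 36->13, 39->14
Step 2: Rank sum for X: R1 = 1 + 2 + 3 + 4 + 5 + 7 + 8.5 + 10 = 40.5.
Step 3: U_X = R1 - n1(n1+1)/2 = 40.5 - 8*9/2 = 40.5 - 36 = 4.5.
       U_Y = n1*n2 - U_X = 48 - 4.5 = 43.5.
Step 4: Ties are present, so use the tie-corrected normal approximation (with continuity correction) for the p-value.
Step 5: p-value = 0.014065; compare to alpha = 0.1. reject H0.

U_X = 4.5, p = 0.014065, reject H0 at alpha = 0.1.


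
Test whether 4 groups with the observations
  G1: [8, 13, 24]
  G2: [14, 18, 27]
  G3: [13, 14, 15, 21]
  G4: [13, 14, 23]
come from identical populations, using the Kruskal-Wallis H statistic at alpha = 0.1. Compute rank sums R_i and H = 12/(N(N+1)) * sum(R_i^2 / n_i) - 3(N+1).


Step 1: Combine all N = 13 observations and assign midranks.
sorted (value, group, rank): (8,G1,1), (13,G1,3), (13,G3,3), (13,G4,3), (14,G2,6), (14,G3,6), (14,G4,6), (15,G3,8), (18,G2,9), (21,G3,10), (23,G4,11), (24,G1,12), (27,G2,13)
Step 2: Sum ranks within each group.
R_1 = 16 (n_1 = 3)
R_2 = 28 (n_2 = 3)
R_3 = 27 (n_3 = 4)
R_4 = 20 (n_4 = 3)
Step 3: H = 12/(N(N+1)) * sum(R_i^2/n_i) - 3(N+1)
     = 12/(13*14) * (16^2/3 + 28^2/3 + 27^2/4 + 20^2/3) - 3*14
     = 0.065934 * 662.25 - 42
     = 1.664835.
Step 4: Ties present; correction factor C = 1 - 48/(13^3 - 13) = 0.978022. Corrected H = 1.664835 / 0.978022 = 1.702247.
Step 5: Under H0, H ~ chi^2(3); p-value = 0.636434.
Step 6: alpha = 0.1. fail to reject H0.

H = 1.7022, df = 3, p = 0.636434, fail to reject H0.


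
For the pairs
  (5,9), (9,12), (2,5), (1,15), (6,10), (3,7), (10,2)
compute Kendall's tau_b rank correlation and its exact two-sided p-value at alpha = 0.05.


Step 1: Enumerate the 21 unordered pairs (i,j) with i<j and classify each by sign(x_j-x_i) * sign(y_j-y_i).
  (1,2):dx=+4,dy=+3->C; (1,3):dx=-3,dy=-4->C; (1,4):dx=-4,dy=+6->D; (1,5):dx=+1,dy=+1->C
  (1,6):dx=-2,dy=-2->C; (1,7):dx=+5,dy=-7->D; (2,3):dx=-7,dy=-7->C; (2,4):dx=-8,dy=+3->D
  (2,5):dx=-3,dy=-2->C; (2,6):dx=-6,dy=-5->C; (2,7):dx=+1,dy=-10->D; (3,4):dx=-1,dy=+10->D
  (3,5):dx=+4,dy=+5->C; (3,6):dx=+1,dy=+2->C; (3,7):dx=+8,dy=-3->D; (4,5):dx=+5,dy=-5->D
  (4,6):dx=+2,dy=-8->D; (4,7):dx=+9,dy=-13->D; (5,6):dx=-3,dy=-3->C; (5,7):dx=+4,dy=-8->D
  (6,7):dx=+7,dy=-5->D
Step 2: C = 10, D = 11, total pairs = 21.
Step 3: tau = (C - D)/(n(n-1)/2) = (10 - 11)/21 = -0.047619.
Step 4: Exact two-sided p-value (enumerate n! = 5040 permutations of y under H0): p = 1.000000.
Step 5: alpha = 0.05. fail to reject H0.

tau_b = -0.0476 (C=10, D=11), p = 1.000000, fail to reject H0.


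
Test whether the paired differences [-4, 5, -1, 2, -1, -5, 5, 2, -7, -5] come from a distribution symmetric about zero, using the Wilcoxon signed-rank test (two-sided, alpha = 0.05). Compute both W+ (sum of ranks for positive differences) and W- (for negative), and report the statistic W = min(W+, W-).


Step 1: Drop any zero differences (none here) and take |d_i|.
|d| = [4, 5, 1, 2, 1, 5, 5, 2, 7, 5]
Step 2: Midrank |d_i| (ties get averaged ranks).
ranks: |4|->5, |5|->7.5, |1|->1.5, |2|->3.5, |1|->1.5, |5|->7.5, |5|->7.5, |2|->3.5, |7|->10, |5|->7.5
Step 3: Attach original signs; sum ranks with positive sign and with negative sign.
W+ = 7.5 + 3.5 + 7.5 + 3.5 = 22
W- = 5 + 1.5 + 1.5 + 7.5 + 10 + 7.5 = 33
(Check: W+ + W- = 55 should equal n(n+1)/2 = 55.)
Step 4: Test statistic W = min(W+, W-) = 22.
Step 5: Ties in |d|, so use the tie-corrected normal approximation.
        E[W] = n(n+1)/4 = 10*11/4 = 27.5.
        Tie groups: |d|=1 (t=2), |d|=2 (t=2), |d|=5 (t=4); sum(t^3 - t) = 72.
        Var[W] = n(n+1)(2n+1)/24 - sum(t^3-t)/48 = 2310/24 - 72/48 = 94.75.
        z = (W - E[W]) / sqrt(Var[W]) = (22 - 27.5) / 9.7340 = -0.5650.
        Two-sided p = 2*Phi(z) = 0.572052.
Step 6: alpha = 0.05. fail to reject H0.

W+ = 22, W- = 33, W = min = 22, p = 0.572052, fail to reject H0.


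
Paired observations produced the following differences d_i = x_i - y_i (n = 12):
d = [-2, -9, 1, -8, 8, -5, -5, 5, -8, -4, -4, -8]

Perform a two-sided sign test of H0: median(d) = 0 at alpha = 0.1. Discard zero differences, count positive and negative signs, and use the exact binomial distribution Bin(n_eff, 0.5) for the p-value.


Step 1: Discard zero differences. Original n = 12; n_eff = number of nonzero differences = 12.
Nonzero differences (with sign): -2, -9, +1, -8, +8, -5, -5, +5, -8, -4, -4, -8
Step 2: Count signs: positive = 3, negative = 9.
Step 3: Under H0: P(positive) = 0.5, so the number of positives S ~ Bin(12, 0.5).
Step 4: Two-sided exact p-value = sum of Bin(12,0.5) probabilities at or below the observed probability = 0.145996.
Step 5: alpha = 0.1. fail to reject H0.

n_eff = 12, pos = 3, neg = 9, p = 0.145996, fail to reject H0.


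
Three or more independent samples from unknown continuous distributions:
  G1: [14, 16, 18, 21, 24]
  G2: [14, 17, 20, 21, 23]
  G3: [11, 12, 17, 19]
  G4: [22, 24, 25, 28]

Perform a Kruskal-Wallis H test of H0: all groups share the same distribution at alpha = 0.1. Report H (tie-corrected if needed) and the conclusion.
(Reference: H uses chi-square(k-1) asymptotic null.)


Step 1: Combine all N = 18 observations and assign midranks.
sorted (value, group, rank): (11,G3,1), (12,G3,2), (14,G1,3.5), (14,G2,3.5), (16,G1,5), (17,G2,6.5), (17,G3,6.5), (18,G1,8), (19,G3,9), (20,G2,10), (21,G1,11.5), (21,G2,11.5), (22,G4,13), (23,G2,14), (24,G1,15.5), (24,G4,15.5), (25,G4,17), (28,G4,18)
Step 2: Sum ranks within each group.
R_1 = 43.5 (n_1 = 5)
R_2 = 45.5 (n_2 = 5)
R_3 = 18.5 (n_3 = 4)
R_4 = 63.5 (n_4 = 4)
Step 3: H = 12/(N(N+1)) * sum(R_i^2/n_i) - 3(N+1)
     = 12/(18*19) * (43.5^2/5 + 45.5^2/5 + 18.5^2/4 + 63.5^2/4) - 3*19
     = 0.035088 * 1886.12 - 57
     = 9.179825.
Step 4: Ties present; correction factor C = 1 - 24/(18^3 - 18) = 0.995872. Corrected H = 9.179825 / 0.995872 = 9.217876.
Step 5: Under H0, H ~ chi^2(3); p-value = 0.026530.
Step 6: alpha = 0.1. reject H0.

H = 9.2179, df = 3, p = 0.026530, reject H0.


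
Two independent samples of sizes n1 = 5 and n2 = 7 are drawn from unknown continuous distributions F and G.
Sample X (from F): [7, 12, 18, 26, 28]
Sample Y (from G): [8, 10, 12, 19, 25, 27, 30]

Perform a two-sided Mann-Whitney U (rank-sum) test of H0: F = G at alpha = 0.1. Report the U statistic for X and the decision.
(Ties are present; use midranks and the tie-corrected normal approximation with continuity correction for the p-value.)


Step 1: Combine and sort all 12 observations; assign midranks.
sorted (value, group): (7,X), (8,Y), (10,Y), (12,X), (12,Y), (18,X), (19,Y), (25,Y), (26,X), (27,Y), (28,X), (30,Y)
ranks: 7->1, 8->2, 10->3, 12->4.5, 12->4.5, 18->6, 19->7, 25->8, 26->9, 27->10, 28->11, 30->12
Step 2: Rank sum for X: R1 = 1 + 4.5 + 6 + 9 + 11 = 31.5.
Step 3: U_X = R1 - n1(n1+1)/2 = 31.5 - 5*6/2 = 31.5 - 15 = 16.5.
       U_Y = n1*n2 - U_X = 35 - 16.5 = 18.5.
Step 4: Ties are present, so use the tie-corrected normal approximation (with continuity correction) for the p-value.
Step 5: p-value = 0.935170; compare to alpha = 0.1. fail to reject H0.

U_X = 16.5, p = 0.935170, fail to reject H0 at alpha = 0.1.


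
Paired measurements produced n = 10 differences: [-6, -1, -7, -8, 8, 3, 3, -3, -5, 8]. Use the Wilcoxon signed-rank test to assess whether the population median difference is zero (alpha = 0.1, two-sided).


Step 1: Drop any zero differences (none here) and take |d_i|.
|d| = [6, 1, 7, 8, 8, 3, 3, 3, 5, 8]
Step 2: Midrank |d_i| (ties get averaged ranks).
ranks: |6|->6, |1|->1, |7|->7, |8|->9, |8|->9, |3|->3, |3|->3, |3|->3, |5|->5, |8|->9
Step 3: Attach original signs; sum ranks with positive sign and with negative sign.
W+ = 9 + 3 + 3 + 9 = 24
W- = 6 + 1 + 7 + 9 + 3 + 5 = 31
(Check: W+ + W- = 55 should equal n(n+1)/2 = 55.)
Step 4: Test statistic W = min(W+, W-) = 24.
Step 5: Ties in |d|, so use the tie-corrected normal approximation.
        E[W] = n(n+1)/4 = 10*11/4 = 27.5.
        Tie groups: |d|=3 (t=3), |d|=8 (t=3); sum(t^3 - t) = 48.
        Var[W] = n(n+1)(2n+1)/24 - sum(t^3-t)/48 = 2310/24 - 48/48 = 95.25.
        z = (W - E[W]) / sqrt(Var[W]) = (24 - 27.5) / 9.7596 = -0.3586.
        Two-sided p = 2*Phi(z) = 0.719879.
Step 6: alpha = 0.1. fail to reject H0.

W+ = 24, W- = 31, W = min = 24, p = 0.719879, fail to reject H0.


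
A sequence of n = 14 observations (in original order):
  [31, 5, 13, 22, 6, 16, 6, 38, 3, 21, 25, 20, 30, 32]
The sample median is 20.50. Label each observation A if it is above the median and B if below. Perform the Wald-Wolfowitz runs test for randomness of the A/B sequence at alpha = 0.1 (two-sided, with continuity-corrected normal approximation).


Step 1: Compute median = 20.50; label A = above, B = below.
Labels in order: ABBABBBABAABAA  (n_A = 7, n_B = 7)
Step 2: Count runs R = 9.
Step 3: Under H0 (random ordering), E[R] = 2*n_A*n_B/(n_A+n_B) + 1 = 2*7*7/14 + 1 = 8.0000.
        Var[R] = 2*n_A*n_B*(2*n_A*n_B - n_A - n_B) / ((n_A+n_B)^2 * (n_A+n_B-1)) = 8232/2548 = 3.2308.
        SD[R] = 1.7974.
Step 4: Continuity-corrected z = (R - 0.5 - E[R]) / SD[R] = (9 - 0.5 - 8.0000) / 1.7974 = 0.2782.
Step 5: Two-sided p-value via normal approximation = 2*(1 - Phi(|z|)) = 0.780879.
Step 6: alpha = 0.1. fail to reject H0.

R = 9, z = 0.2782, p = 0.780879, fail to reject H0.


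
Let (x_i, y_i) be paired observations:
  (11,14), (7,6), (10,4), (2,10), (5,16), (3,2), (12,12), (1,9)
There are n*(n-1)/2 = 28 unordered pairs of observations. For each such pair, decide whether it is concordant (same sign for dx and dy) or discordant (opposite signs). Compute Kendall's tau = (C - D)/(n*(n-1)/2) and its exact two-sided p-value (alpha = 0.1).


Step 1: Enumerate the 28 unordered pairs (i,j) with i<j and classify each by sign(x_j-x_i) * sign(y_j-y_i).
  (1,2):dx=-4,dy=-8->C; (1,3):dx=-1,dy=-10->C; (1,4):dx=-9,dy=-4->C; (1,5):dx=-6,dy=+2->D
  (1,6):dx=-8,dy=-12->C; (1,7):dx=+1,dy=-2->D; (1,8):dx=-10,dy=-5->C; (2,3):dx=+3,dy=-2->D
  (2,4):dx=-5,dy=+4->D; (2,5):dx=-2,dy=+10->D; (2,6):dx=-4,dy=-4->C; (2,7):dx=+5,dy=+6->C
  (2,8):dx=-6,dy=+3->D; (3,4):dx=-8,dy=+6->D; (3,5):dx=-5,dy=+12->D; (3,6):dx=-7,dy=-2->C
  (3,7):dx=+2,dy=+8->C; (3,8):dx=-9,dy=+5->D; (4,5):dx=+3,dy=+6->C; (4,6):dx=+1,dy=-8->D
  (4,7):dx=+10,dy=+2->C; (4,8):dx=-1,dy=-1->C; (5,6):dx=-2,dy=-14->C; (5,7):dx=+7,dy=-4->D
  (5,8):dx=-4,dy=-7->C; (6,7):dx=+9,dy=+10->C; (6,8):dx=-2,dy=+7->D; (7,8):dx=-11,dy=-3->C
Step 2: C = 16, D = 12, total pairs = 28.
Step 3: tau = (C - D)/(n(n-1)/2) = (16 - 12)/28 = 0.142857.
Step 4: Exact two-sided p-value (enumerate n! = 40320 permutations of y under H0): p = 0.719544.
Step 5: alpha = 0.1. fail to reject H0.

tau_b = 0.1429 (C=16, D=12), p = 0.719544, fail to reject H0.
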